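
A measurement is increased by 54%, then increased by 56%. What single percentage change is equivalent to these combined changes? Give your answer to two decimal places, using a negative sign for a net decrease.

140.24%

A 54% increase multiplies by 1.54.
Then a 56% increase: 1.54 × 1.56 = 2.4024.
Overall factor 2.4024, i.e. 140.24%.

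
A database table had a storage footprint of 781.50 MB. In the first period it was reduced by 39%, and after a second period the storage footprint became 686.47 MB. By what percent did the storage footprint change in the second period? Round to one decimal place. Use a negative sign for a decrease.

44.0%

After the first period: 781.50 × 0.61 = 476.715.
Second-period multiplier: 686.47 ÷ 476.715 ≈ 1.44.
That is a change of 44.0%.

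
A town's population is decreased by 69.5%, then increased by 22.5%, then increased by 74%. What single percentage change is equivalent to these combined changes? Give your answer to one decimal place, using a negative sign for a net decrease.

The combined multiplier is 0.305 × 1.225 × 1.74 = 0.6501075.
That corresponds to a decrease of 35.0%.

-35.0%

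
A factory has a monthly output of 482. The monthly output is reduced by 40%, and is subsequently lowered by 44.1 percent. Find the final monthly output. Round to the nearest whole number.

After the 40% decrease: 482 × 0.6 = 289.2.
After the 44.1% decrease: 289.2 × 0.559 = 161.6628 ≈ 162.

162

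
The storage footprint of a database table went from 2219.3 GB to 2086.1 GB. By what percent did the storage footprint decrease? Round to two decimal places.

6.00%

Change: 2086.1 − 2219.3 = -133.2.
Relative to the original: -133.2 ÷ 2219.3 ≈ -6.00%.
So the storage footprint decreased by 6.00%.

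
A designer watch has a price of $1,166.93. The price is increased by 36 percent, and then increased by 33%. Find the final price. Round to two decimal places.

$2,110.74

36% increase: $1,166.93 × 1.36 = $1587.0248.
After the 33% increase: $1587.0248 × 1.33 = $2110.742984 ≈ $2,110.74.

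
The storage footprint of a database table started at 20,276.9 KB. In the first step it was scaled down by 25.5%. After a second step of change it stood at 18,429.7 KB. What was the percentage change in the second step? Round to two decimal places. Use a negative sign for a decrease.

22.00%

After the first step: 20,276.9 × 0.745 = 15106.2905.
Second-step multiplier: 18,429.7 ÷ 15106.2905 ≈ 1.220002.
That is a change of 22.00%.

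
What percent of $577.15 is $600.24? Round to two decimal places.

104.00%

$600.24 ÷ $577.15 ≈ 104.00%.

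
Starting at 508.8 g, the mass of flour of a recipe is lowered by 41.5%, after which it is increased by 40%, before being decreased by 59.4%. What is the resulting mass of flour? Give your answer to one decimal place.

169.2 g

Each change multiplies by a factor: 0.585 × 1.4 × 0.406 = 0.332514.
508.8 × 0.332514 = 169.1831232 ≈ 169.2.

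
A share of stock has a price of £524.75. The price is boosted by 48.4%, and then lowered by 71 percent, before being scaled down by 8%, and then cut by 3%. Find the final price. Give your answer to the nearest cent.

Each change multiplies by a factor: 1.484 × 0.29 × 0.92 × 0.97 = 0.384053264.
£524.75 × 0.384053264 = £201.531950284 ≈ £201.53.

£201.53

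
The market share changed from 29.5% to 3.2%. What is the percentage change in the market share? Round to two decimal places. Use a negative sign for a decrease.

The change is 3.2 − 29.5 = -26.3 percentage points.
Relative to the original 29.5%, that is -26.3 ÷ 29.5 ≈ -89.15%.

-89.15%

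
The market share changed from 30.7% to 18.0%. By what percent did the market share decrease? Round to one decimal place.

The change is 18.0 − 30.7 = -12.7 percentage points.
Relative to the original 30.7%, that is -12.7 ÷ 30.7 ≈ -41.4%.
So the market share fell by 41.4%.

41.4%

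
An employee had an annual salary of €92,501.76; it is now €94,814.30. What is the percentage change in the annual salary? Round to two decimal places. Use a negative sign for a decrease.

Change: €94,814.30 − €92,501.76 = €2,312.54.
Relative to the original: €2,312.54 ÷ €92,501.76 ≈ 2.50%.

2.50%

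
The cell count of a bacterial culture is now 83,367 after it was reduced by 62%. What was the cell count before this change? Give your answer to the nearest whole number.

219,387

The overall multiplier applied was 0.38.
So the original cell count was 83,367 ÷ 0.38 ≈ 219,387.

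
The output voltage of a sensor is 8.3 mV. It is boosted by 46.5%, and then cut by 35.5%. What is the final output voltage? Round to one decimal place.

After the 46.5% increase: 8.3 × 1.465 = 12.1595.
35.5% decrease: 12.1595 × 0.645 = 7.8428775 ≈ 7.8.

7.8 mV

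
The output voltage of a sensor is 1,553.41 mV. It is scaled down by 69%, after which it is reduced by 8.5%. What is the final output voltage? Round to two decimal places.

440.62 mV

69% decrease: 1,553.41 × 0.31 = 481.5571.
After the 8.5% decrease: 481.5571 × 0.915 = 440.6247465 ≈ 440.62.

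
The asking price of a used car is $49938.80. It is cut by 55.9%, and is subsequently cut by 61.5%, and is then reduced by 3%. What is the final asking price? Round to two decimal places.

Apply the 55.9% decrease: $49938.80 × 0.441 = $22023.0108.
After the 61.5% decrease: $22023.0108 × 0.385 = $8478.859158.
After the 3% decrease: $8478.859158 × 0.97 = $8224.49338326 ≈ $8224.49.

$8224.49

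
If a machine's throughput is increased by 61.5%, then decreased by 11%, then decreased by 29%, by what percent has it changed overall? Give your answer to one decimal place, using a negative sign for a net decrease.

A 61.5% increase multiplies by 1.615.
Then an 11% decrease: 1.615 × 0.89 = 1.43735.
Then a 29% decrease: 1.43735 × 0.71 = 1.0205185.
Overall factor 1.0205185, i.e. 2.1%.

2.1%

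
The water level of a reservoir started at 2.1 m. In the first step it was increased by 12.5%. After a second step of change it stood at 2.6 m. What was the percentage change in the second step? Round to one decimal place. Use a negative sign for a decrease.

10.1%

After the first step: 2.1 × 1.125 = 2.3625.
Second-step multiplier: 2.6 ÷ 2.3625 ≈ 1.10053.
That is a change of 10.1%.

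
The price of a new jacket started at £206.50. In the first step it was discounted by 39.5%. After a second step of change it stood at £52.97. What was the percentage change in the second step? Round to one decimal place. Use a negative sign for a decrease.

After the first step: £206.50 × 0.605 = £124.9325.
Second-step multiplier: £52.97 ÷ £124.9325 ≈ 0.42399.
That is a change of -57.6%.

-57.6%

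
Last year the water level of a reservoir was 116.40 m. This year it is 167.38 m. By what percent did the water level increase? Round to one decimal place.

Change: 167.38 − 116.40 = 50.98.
Relative to the original: 50.98 ÷ 116.40 ≈ 43.8%.
So the water level increased by 43.8%.

43.8%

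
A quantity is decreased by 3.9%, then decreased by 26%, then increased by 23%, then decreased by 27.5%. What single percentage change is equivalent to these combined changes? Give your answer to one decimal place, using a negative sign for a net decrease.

The combined multiplier is 0.961 × 0.74 × 1.23 × 0.725 = 0.634159095.
That corresponds to a decrease of 36.6%.

-36.6%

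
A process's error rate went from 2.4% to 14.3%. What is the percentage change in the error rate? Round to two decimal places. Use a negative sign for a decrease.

The change is 14.3 − 2.4 = 11.9 percentage points.
Relative to the original 2.4%, that is 11.9 ÷ 2.4 ≈ 495.83%.

495.83%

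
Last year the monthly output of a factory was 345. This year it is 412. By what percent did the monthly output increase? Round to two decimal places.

Change: 412 − 345 = 67.
Relative to the original: 67 ÷ 345 ≈ 19.42%.
So the monthly output increased by 19.42%.

19.42%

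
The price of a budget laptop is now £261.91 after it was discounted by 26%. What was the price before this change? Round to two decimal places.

The overall multiplier applied was 0.74.
So the original price was £261.91 ÷ 0.74 ≈ £353.93.

£353.93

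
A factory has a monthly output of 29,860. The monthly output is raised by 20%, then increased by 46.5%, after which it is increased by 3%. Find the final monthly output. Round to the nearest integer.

54,069

Each change multiplies by a factor: 1.2 × 1.465 × 1.03 = 1.81074.
29,860 × 1.81074 = 54068.6964 ≈ 54,069.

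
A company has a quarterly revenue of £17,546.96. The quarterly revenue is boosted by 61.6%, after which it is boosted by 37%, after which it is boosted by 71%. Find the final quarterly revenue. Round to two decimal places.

Each change multiplies by a factor: 1.616 × 1.37 × 1.71 = 3.7858032.
£17,546.96 × 3.7858032 = £66429.337318272 ≈ £66,429.34.

£66,429.34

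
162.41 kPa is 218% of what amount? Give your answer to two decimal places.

162.41 kPa ÷ 2.18 = 74.50 kPa.

74.50 kPa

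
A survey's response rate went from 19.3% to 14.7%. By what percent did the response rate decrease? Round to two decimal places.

The change is 14.7 − 19.3 = -4.6 percentage points.
Relative to the original 19.3%, that is -4.6 ÷ 19.3 ≈ -23.83%.
So the response rate fell by 23.83%.

23.83%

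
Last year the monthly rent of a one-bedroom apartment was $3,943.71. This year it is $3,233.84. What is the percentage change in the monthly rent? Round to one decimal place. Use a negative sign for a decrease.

Change: $3,233.84 − $3,943.71 = -$709.87.
Relative to the original: -$709.87 ÷ $3,943.71 ≈ -18.0%.

-18.0%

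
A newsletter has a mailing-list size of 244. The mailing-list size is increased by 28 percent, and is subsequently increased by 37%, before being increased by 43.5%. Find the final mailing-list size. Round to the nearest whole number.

614

Each change multiplies by a factor: 1.28 × 1.37 × 1.435 = 2.516416.
244 × 2.516416 = 614.005504 ≈ 614.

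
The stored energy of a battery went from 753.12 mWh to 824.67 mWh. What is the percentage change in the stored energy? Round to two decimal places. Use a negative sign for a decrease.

Change: 824.67 − 753.12 = 71.55.
Relative to the original: 71.55 ÷ 753.12 ≈ 9.50%.

9.50%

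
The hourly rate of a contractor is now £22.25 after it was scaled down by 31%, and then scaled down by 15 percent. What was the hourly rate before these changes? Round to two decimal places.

£37.94

Undoing the 15% decrease: £22.25 ÷ 0.85 ≈ £26.176471.
Undoing the 31% decrease: £26.176471 ÷ 0.69 ≈ £37.94.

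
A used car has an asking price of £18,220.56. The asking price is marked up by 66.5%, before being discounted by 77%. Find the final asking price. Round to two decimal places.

After the 66.5% increase: £18,220.56 × 1.665 = £30337.2324.
After the 77% decrease: £30337.2324 × 0.23 = £6977.563452 ≈ £6,977.56.

£6,977.56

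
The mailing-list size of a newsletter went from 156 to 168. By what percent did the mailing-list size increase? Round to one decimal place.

7.7%

Change: 168 − 156 = 12.
Relative to the original: 12 ÷ 156 ≈ 7.7%.
So the mailing-list size increased by 7.7%.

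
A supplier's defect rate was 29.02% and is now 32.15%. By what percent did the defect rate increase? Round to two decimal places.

10.79%

The change is 32.15 − 29.02 = 3.13 percentage points.
Relative to the original 29.02%, that is 3.13 ÷ 29.02 ≈ 10.79%.
So the defect rate rose by 10.79%.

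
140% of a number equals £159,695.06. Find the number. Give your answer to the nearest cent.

£159,695.06 ÷ 1.4 = £114,067.90.

£114,067.90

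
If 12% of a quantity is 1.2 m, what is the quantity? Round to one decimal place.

10.0 m

1.2 m ÷ 0.12 = 10.0 m.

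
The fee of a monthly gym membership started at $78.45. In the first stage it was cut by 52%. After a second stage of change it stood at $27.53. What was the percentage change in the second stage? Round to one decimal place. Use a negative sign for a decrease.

-26.9%

After the first stage: $78.45 × 0.48 = $37.656.
Second-stage multiplier: $27.53 ÷ $37.656 ≈ 0.73109.
That is a change of -26.9%.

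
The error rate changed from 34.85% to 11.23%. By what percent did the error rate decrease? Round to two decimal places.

The change is 11.23 − 34.85 = -23.62 percentage points.
Relative to the original 34.85%, that is -23.62 ÷ 34.85 ≈ -67.78%.
So the error rate fell by 67.78%.

67.78%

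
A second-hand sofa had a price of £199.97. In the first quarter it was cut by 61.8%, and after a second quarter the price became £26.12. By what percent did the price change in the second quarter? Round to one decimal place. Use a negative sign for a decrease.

After the first quarter: £199.97 × 0.382 = £76.38854.
Second-quarter multiplier: £26.12 ÷ £76.38854 ≈ 0.34194.
That is a change of -65.8%.

-65.8%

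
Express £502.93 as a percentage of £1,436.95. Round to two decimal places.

35.00%

£502.93 ÷ £1,436.95 ≈ 35.00%.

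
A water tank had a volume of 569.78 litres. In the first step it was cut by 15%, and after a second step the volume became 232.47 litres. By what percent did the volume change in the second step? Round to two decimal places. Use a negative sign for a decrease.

After the first step: 569.78 × 0.85 = 484.313.
Second-step multiplier: 232.47 ÷ 484.313 ≈ 0.48.
That is a change of -52.00%.

-52.00%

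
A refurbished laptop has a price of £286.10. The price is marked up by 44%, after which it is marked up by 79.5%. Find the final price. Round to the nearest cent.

Apply the 44% increase: £286.10 × 1.44 = £411.984.
After the 79.5% increase: £411.984 × 1.795 = £739.51128 ≈ £739.51.

£739.51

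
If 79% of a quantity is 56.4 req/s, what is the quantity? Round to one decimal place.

56.4 req/s ÷ 0.79 ≈ 71.4 req/s.

71.4 req/s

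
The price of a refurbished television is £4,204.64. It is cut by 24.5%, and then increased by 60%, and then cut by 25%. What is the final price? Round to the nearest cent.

£3,809.40

After the 24.5% decrease: £4,204.64 × 0.755 = £3174.5032.
After the 60% increase: £3174.5032 × 1.6 = £5079.20512.
After the 25% decrease: £5079.20512 × 0.75 = £3809.40384 ≈ £3,809.40.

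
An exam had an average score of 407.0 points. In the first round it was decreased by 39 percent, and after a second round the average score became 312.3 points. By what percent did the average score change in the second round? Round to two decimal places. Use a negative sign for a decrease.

25.79%

After the first round: 407.0 × 0.61 = 248.27.
Second-round multiplier: 312.3 ÷ 248.27 ≈ 1.257905.
That is a change of 25.79%.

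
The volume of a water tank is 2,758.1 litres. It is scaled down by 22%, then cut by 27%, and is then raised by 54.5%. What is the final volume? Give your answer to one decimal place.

2,426.4 litres

Each change multiplies by a factor: 0.78 × 0.73 × 1.545 = 0.879723.
2,758.1 × 0.879723 = 2426.3640063 ≈ 2,426.4.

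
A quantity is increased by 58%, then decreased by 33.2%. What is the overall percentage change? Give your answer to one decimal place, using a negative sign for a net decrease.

5.5%

A 58% increase multiplies by 1.58.
Then a 33.2% decrease: 1.58 × 0.668 = 1.05544.
Overall factor 1.05544, i.e. 5.5%.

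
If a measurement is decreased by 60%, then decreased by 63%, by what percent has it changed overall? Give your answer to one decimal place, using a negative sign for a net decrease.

A 60% decrease multiplies by 0.4.
Then a 63% decrease: 0.4 × 0.37 = 0.148.
Overall factor 0.148, i.e. -85.2%.

-85.2%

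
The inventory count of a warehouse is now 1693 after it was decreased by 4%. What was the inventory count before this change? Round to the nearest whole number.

1764

The overall multiplier applied was 0.96.
So the original inventory count was 1693 ÷ 0.96 ≈ 1764.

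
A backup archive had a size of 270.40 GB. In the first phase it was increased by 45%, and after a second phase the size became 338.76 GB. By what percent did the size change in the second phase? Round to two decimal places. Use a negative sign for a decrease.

After the first phase: 270.40 × 1.45 = 392.08.
Second-phase multiplier: 338.76 ÷ 392.08 ≈ 0.864007.
That is a change of -13.60%.

-13.60%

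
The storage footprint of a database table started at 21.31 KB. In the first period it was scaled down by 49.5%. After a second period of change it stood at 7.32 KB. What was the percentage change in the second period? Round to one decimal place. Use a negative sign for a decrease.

After the first period: 21.31 × 0.505 = 10.76155.
Second-period multiplier: 7.32 ÷ 10.76155 ≈ 0.6802.
That is a change of -32.0%.

-32.0%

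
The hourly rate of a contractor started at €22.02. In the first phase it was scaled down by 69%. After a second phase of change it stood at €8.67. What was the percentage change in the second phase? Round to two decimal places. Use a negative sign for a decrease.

27.01%

After the first phase: €22.02 × 0.31 = €6.8262.
Second-phase multiplier: €8.67 ÷ €6.8262 ≈ 1.270106.
That is a change of 27.01%.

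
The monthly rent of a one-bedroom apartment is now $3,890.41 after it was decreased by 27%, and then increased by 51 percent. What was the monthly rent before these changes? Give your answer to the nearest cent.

$3,529.36

The overall multiplier applied was 0.73 × 1.51 = 1.1023.
So the original monthly rent was $3,890.41 ÷ 1.1023 ≈ $3,529.36.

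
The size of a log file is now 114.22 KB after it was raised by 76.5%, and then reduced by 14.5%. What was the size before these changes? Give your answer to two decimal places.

75.69 KB

The overall multiplier applied was 1.765 × 0.855 = 1.509075.
So the original size was 114.22 ÷ 1.509075 ≈ 75.69 KB.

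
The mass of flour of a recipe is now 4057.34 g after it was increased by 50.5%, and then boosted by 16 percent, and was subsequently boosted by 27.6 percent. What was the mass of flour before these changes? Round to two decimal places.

1821.36 g

Undoing the 27.6% increase: 4057.34 ÷ 1.276 ≈ 3179.733542.
Undoing the 16% increase: 3179.733542 ÷ 1.16 ≈ 2741.149605.
Undoing the 50.5% increase: 2741.149605 ÷ 1.505 ≈ 1821.36 g.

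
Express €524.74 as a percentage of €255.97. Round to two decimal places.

€524.74 ÷ €255.97 ≈ 205.00%.

205.00%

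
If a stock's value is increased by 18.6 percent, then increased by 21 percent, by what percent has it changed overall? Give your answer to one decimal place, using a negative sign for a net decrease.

43.5%

An 18.6% increase multiplies by 1.186.
Then a 21% increase: 1.186 × 1.21 = 1.43506.
Overall factor 1.43506, i.e. 43.5%.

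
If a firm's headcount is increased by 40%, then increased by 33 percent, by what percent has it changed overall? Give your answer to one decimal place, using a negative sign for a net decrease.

86.2%

The combined multiplier is 1.4 × 1.33 = 1.862.
That corresponds to an increase of 86.2%.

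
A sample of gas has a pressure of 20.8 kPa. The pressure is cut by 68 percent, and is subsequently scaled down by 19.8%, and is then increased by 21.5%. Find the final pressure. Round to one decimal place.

After the 68% decrease: 20.8 × 0.32 = 6.656.
After the 19.8% decrease: 6.656 × 0.802 = 5.338112.
Apply the 21.5% increase: 5.338112 × 1.215 = 6.48580608 ≈ 6.5.

6.5 kPa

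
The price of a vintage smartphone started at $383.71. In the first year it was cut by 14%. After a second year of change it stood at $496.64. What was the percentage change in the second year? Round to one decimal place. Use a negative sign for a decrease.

50.5%

After the first year: $383.71 × 0.86 = $329.9906.
Second-year multiplier: $496.64 ÷ $329.9906 ≈ 1.50501.
That is a change of 50.5%.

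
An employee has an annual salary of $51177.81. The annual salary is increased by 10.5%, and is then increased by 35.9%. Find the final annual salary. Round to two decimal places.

$76853.46

Apply the 10.5% increase: $51177.81 × 1.105 = $56551.48005.
After the 35.9% increase: $56551.48005 × 1.359 = $76853.46138795 ≈ $76853.46.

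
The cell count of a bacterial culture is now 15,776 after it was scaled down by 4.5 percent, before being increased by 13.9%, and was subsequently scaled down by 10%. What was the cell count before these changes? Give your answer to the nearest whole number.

16,115

The overall multiplier applied was 0.955 × 1.139 × 0.9 = 0.9789705.
So the original cell count was 15,776 ÷ 0.9789705 ≈ 16,115.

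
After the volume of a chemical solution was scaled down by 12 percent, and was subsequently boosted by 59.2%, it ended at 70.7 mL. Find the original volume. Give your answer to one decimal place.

The overall multiplier applied was 0.88 × 1.592 = 1.40096.
So the original volume was 70.7 ÷ 1.40096 ≈ 50.5 mL.

50.5 mL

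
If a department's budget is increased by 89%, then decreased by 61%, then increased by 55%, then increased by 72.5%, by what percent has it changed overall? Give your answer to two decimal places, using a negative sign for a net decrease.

An 89% increase multiplies by 1.89.
Then a 61% decrease: 1.89 × 0.39 = 0.7371.
Then a 55% increase: 0.7371 × 1.55 = 1.142505.
Then a 72.5% increase: 1.142505 × 1.725 = 1.970821125.
Overall factor 1.970821125, i.e. 97.08%.

97.08%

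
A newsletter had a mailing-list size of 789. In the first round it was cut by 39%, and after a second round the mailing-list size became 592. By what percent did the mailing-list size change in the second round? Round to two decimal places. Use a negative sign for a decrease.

After the first round: 789 × 0.61 = 481.29.
Second-round multiplier: 592 ÷ 481.29 ≈ 1.230028.
That is a change of 23.00%.

23.00%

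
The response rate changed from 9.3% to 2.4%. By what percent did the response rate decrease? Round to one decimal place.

The change is 2.4 − 9.3 = -6.9 percentage points.
Relative to the original 9.3%, that is -6.9 ÷ 9.3 ≈ -74.2%.
So the response rate fell by 74.2%.

74.2%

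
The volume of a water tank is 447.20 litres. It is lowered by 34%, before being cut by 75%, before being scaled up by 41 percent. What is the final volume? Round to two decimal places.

After the 34% decrease: 447.20 × 0.66 = 295.152.
75% decrease: 295.152 × 0.25 = 73.788.
Apply the 41% increase: 73.788 × 1.41 = 104.04108 ≈ 104.04.

104.04 litres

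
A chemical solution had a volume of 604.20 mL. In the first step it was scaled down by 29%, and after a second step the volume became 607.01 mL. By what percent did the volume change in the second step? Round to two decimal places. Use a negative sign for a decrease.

After the first step: 604.20 × 0.71 = 428.982.
Second-step multiplier: 607.01 ÷ 428.982 ≈ 1.415001.
That is a change of 41.50%.

41.50%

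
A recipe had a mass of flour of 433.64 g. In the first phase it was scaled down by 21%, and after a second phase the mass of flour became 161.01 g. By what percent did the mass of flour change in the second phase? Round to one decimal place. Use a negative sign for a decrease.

-53.0%

After the first phase: 433.64 × 0.79 = 342.5756.
Second-phase multiplier: 161.01 ÷ 342.5756 ≈ 0.47.
That is a change of -53.0%.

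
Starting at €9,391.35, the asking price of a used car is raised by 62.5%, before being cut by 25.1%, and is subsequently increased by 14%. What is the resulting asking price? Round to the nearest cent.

After the 62.5% increase: €9,391.35 × 1.625 = €15260.94375.
Apply the 25.1% decrease: €15260.94375 × 0.749 = €11430.44686875.
After the 14% increase: €11430.44686875 × 1.14 = €13030.709430375 ≈ €13,030.71.

€13,030.71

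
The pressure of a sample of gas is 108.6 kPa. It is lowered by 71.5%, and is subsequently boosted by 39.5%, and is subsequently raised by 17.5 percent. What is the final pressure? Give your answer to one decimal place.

Apply the 71.5% decrease: 108.6 × 0.285 = 30.951.
Apply the 39.5% increase: 30.951 × 1.395 = 43.176645.
17.5% increase: 43.176645 × 1.175 = 50.732557875 ≈ 50.7.

50.7 kPa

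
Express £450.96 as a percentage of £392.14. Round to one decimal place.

£450.96 ÷ £392.14 ≈ 115.0%.

115.0%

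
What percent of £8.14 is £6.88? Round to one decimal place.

84.5%

£6.88 ÷ £8.14 ≈ 84.5%.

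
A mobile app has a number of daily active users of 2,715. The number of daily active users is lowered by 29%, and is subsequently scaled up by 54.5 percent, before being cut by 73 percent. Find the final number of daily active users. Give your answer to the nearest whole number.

804

29% decrease: 2,715 × 0.71 = 1927.65.
Apply the 54.5% increase: 1927.65 × 1.545 = 2978.21925.
After the 73% decrease: 2978.21925 × 0.27 = 804.1191975 ≈ 804.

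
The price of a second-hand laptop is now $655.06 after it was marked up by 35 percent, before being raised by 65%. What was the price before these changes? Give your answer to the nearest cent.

Undoing the 65% increase: $655.06 ÷ 1.65 ≈ $397.006061.
Undoing the 35% increase: $397.006061 ÷ 1.35 ≈ $294.08.

$294.08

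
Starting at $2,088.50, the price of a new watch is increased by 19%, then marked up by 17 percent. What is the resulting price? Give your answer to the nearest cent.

$2,907.82

Apply the 19% increase: $2,088.50 × 1.19 = $2485.315.
Apply the 17% increase: $2485.315 × 1.17 = $2907.81855 ≈ $2,907.82.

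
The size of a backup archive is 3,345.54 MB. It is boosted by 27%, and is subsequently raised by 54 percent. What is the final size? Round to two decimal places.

6,543.21 MB

Apply the 27% increase: 3,345.54 × 1.27 = 4248.8358.
After the 54% increase: 4248.8358 × 1.54 = 6543.207132 ≈ 6,543.21.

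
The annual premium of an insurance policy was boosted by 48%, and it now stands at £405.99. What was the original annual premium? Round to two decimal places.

£274.32

The overall multiplier applied was 1.48.
So the original annual premium was £405.99 ÷ 1.48 ≈ £274.32.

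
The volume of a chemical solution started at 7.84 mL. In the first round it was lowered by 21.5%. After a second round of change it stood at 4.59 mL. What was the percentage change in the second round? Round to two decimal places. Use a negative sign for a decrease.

-25.42%

After the first round: 7.84 × 0.785 = 6.1544.
Second-round multiplier: 4.59 ÷ 6.1544 ≈ 0.745808.
That is a change of -25.42%.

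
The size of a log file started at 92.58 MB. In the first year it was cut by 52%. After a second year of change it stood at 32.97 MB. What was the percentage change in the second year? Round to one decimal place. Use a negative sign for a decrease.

-25.8%

After the first year: 92.58 × 0.48 = 44.4384.
Second-year multiplier: 32.97 ÷ 44.4384 ≈ 0.74193.
That is a change of -25.8%.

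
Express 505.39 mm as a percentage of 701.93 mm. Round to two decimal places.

72.00%

505.39 mm ÷ 701.93 mm ≈ 72.00%.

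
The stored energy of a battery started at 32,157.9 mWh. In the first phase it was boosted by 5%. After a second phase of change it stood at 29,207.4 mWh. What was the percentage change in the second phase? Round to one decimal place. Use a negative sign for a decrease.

-13.5%

After the first phase: 32,157.9 × 1.05 = 33765.795.
Second-phase multiplier: 29,207.4 ÷ 33765.795 ≈ 0.865.
That is a change of -13.5%.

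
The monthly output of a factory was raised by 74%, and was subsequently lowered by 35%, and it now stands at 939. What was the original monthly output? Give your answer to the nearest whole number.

The overall multiplier applied was 1.74 × 0.65 = 1.131.
So the original monthly output was 939 ÷ 1.131 ≈ 830.

830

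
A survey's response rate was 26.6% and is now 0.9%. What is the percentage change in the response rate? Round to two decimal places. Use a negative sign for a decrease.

The change is 0.9 − 26.6 = -25.7 percentage points.
Relative to the original 26.6%, that is -25.7 ÷ 26.6 ≈ -96.62%.

-96.62%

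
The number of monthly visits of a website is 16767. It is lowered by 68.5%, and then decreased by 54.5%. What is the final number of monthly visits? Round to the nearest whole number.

2403

Apply the 68.5% decrease: 16767 × 0.315 = 5281.605.
After the 54.5% decrease: 5281.605 × 0.455 = 2403.130275 ≈ 2403.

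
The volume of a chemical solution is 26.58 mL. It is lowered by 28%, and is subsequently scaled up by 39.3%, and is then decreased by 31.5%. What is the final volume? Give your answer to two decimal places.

18.26 mL

Each change multiplies by a factor: 0.72 × 1.393 × 0.685 = 0.6870276.
26.58 × 0.6870276 = 18.261193608 ≈ 18.26.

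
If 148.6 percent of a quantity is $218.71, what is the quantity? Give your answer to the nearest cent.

$147.18

$218.71 ÷ 1.486 ≈ $147.18.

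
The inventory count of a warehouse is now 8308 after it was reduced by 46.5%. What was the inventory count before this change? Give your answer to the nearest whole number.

The overall multiplier applied was 0.535.
So the original inventory count was 8308 ÷ 0.535 ≈ 15529.

15529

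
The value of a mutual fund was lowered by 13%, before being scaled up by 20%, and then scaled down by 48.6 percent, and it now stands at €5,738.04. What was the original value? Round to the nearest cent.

The overall multiplier applied was 0.87 × 1.2 × 0.514 = 0.536616.
So the original value was €5,738.04 ÷ 0.536616 ≈ €10,693.01.

€10,693.01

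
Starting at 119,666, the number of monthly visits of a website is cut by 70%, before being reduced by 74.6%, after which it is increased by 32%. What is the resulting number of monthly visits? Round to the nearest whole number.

12,036

Each change multiplies by a factor: 0.3 × 0.254 × 1.32 = 0.100584.
119,666 × 0.100584 = 12036.484944 ≈ 12,036.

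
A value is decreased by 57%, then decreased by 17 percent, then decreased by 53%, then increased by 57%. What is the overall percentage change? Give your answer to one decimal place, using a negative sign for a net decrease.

-73.7%

The combined multiplier is 0.43 × 0.83 × 0.47 × 1.57 = 0.26335651.
That corresponds to a decrease of 73.7%.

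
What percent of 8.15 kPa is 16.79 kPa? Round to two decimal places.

16.79 kPa ÷ 8.15 kPa ≈ 206.01%.

206.01%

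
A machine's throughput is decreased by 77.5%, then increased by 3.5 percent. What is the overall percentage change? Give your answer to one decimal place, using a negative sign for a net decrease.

A 77.5% decrease multiplies by 0.225.
Then a 3.5% increase: 0.225 × 1.035 = 0.232875.
Overall factor 0.232875, i.e. -76.7%.

-76.7%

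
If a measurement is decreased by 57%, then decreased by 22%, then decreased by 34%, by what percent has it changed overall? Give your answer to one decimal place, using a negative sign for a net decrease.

-77.9%

A 57% decrease multiplies by 0.43.
Then a 22% decrease: 0.43 × 0.78 = 0.3354.
Then a 34% decrease: 0.3354 × 0.66 = 0.221364.
Overall factor 0.221364, i.e. -77.9%.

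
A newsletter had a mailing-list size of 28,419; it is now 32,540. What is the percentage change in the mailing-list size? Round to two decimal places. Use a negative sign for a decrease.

14.50%

Change: 32,540 − 28,419 = 4,121.
Relative to the original: 4,121 ÷ 28,419 ≈ 14.50%.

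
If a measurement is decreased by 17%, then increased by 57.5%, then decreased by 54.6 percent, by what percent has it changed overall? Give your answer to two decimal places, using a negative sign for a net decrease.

-40.65%

A 17% decrease multiplies by 0.83.
Then a 57.5% increase: 0.83 × 1.575 = 1.30725.
Then a 54.6% decrease: 1.30725 × 0.454 = 0.5934915.
Overall factor 0.5934915, i.e. -40.65%.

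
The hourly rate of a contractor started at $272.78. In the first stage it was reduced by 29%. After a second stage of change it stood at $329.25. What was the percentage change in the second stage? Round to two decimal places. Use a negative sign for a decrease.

After the first stage: $272.78 × 0.71 = $193.6738.
Second-stage multiplier: $329.25 ÷ $193.6738 ≈ 1.700023.
That is a change of 70.00%.

70.00%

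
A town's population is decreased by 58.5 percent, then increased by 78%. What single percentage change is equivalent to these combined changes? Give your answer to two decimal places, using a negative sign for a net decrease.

-26.13%

A 58.5% decrease multiplies by 0.415.
Then a 78% increase: 0.415 × 1.78 = 0.7387.
Overall factor 0.7387, i.e. -26.13%.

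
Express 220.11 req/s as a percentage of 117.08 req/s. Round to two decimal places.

220.11 req/s ÷ 117.08 req/s ≈ 188.00%.

188.00%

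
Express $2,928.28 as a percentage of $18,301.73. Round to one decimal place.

16.0%

$2,928.28 ÷ $18,301.73 ≈ 16.0%.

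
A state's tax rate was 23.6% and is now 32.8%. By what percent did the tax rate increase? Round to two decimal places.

38.98%

The change is 32.8 − 23.6 = 9.2 percentage points.
Relative to the original 23.6%, that is 9.2 ÷ 23.6 ≈ 38.98%.
So the tax rate rose by 38.98%.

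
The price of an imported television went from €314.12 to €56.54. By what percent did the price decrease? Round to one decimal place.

Change: €56.54 − €314.12 = -€257.58.
Relative to the original: -€257.58 ÷ €314.12 ≈ -82.0%.
So the price decreased by 82.0%.

82.0%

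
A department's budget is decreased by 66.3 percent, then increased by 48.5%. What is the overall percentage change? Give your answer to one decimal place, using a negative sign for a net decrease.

-50.0%

The combined multiplier is 0.337 × 1.485 = 0.500445.
That corresponds to a decrease of 50.0%.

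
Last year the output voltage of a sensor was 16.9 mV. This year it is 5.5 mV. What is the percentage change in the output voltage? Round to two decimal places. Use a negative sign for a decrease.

Change: 5.5 − 16.9 = -11.4.
Relative to the original: -11.4 ÷ 16.9 ≈ -67.46%.

-67.46%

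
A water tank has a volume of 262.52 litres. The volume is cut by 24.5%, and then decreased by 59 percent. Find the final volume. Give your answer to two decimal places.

Apply the 24.5% decrease: 262.52 × 0.755 = 198.2026.
Apply the 59% decrease: 198.2026 × 0.41 = 81.263066 ≈ 81.26.

81.26 litres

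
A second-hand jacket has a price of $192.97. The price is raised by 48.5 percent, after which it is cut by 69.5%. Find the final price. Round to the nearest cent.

Each change multiplies by a factor: 1.485 × 0.305 = 0.452925.
$192.97 × 0.452925 = $87.40093725 ≈ $87.40.

$87.40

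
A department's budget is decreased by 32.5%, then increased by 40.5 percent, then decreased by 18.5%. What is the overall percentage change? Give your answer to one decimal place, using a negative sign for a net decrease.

-22.7%

The combined multiplier is 0.675 × 1.405 × 0.815 = 0.772925625.
That corresponds to a decrease of 22.7%.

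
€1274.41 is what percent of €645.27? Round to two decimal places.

€1274.41 ÷ €645.27 ≈ 197.50%.

197.50%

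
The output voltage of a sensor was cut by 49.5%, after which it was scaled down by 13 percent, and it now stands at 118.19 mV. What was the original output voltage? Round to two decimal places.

269.01 mV

The overall multiplier applied was 0.505 × 0.87 = 0.43935.
So the original output voltage was 118.19 ÷ 0.43935 ≈ 269.01 mV.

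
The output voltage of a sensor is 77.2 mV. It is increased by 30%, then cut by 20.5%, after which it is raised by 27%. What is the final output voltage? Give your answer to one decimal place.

101.3 mV

Apply the 30% increase: 77.2 × 1.3 = 100.36.
After the 20.5% decrease: 100.36 × 0.795 = 79.7862.
Apply the 27% increase: 79.7862 × 1.27 = 101.328474 ≈ 101.3.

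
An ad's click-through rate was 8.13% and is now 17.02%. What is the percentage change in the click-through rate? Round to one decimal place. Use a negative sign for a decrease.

109.3%

The change is 17.02 − 8.13 = 8.89 percentage points.
Relative to the original 8.13%, that is 8.89 ÷ 8.13 ≈ 109.3%.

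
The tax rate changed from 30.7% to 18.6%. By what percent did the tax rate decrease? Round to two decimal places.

39.41%

The change is 18.6 − 30.7 = -12.1 percentage points.
Relative to the original 30.7%, that is -12.1 ÷ 30.7 ≈ -39.41%.
So the tax rate fell by 39.41%.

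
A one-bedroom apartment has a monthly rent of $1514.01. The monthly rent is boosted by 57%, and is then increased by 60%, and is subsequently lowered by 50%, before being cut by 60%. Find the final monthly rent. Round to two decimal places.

$760.64

After the 57% increase: $1514.01 × 1.57 = $2376.9957.
Apply the 60% increase: $2376.9957 × 1.6 = $3803.19312.
Apply the 50% decrease: $3803.19312 × 0.5 = $1901.59656.
After the 60% decrease: $1901.59656 × 0.4 = $760.638624 ≈ $760.64.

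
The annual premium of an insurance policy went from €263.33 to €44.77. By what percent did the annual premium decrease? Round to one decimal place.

Change: €44.77 − €263.33 = -€218.56.
Relative to the original: -€218.56 ÷ €263.33 ≈ -83.0%.
So the annual premium decreased by 83.0%.

83.0%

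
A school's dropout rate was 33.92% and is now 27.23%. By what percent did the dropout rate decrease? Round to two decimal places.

19.72%

The change is 27.23 − 33.92 = -6.69 percentage points.
Relative to the original 33.92%, that is -6.69 ÷ 33.92 ≈ -19.72%.
So the dropout rate fell by 19.72%.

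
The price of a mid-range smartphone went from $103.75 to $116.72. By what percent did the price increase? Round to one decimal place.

Change: $116.72 − $103.75 = $12.97.
Relative to the original: $12.97 ÷ $103.75 ≈ 12.5%.
So the price increased by 12.5%.

12.5%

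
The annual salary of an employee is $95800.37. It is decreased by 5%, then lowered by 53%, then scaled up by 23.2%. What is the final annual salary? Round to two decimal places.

Each change multiplies by a factor: 0.95 × 0.47 × 1.232 = 0.550088.
$95800.37 × 0.550088 = $52698.63393256 ≈ $52698.63.

$52698.63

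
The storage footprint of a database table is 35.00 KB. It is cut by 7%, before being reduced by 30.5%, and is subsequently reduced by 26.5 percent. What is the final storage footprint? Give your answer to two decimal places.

16.63 KB

Each change multiplies by a factor: 0.93 × 0.695 × 0.735 = 0.47506725.
35.00 × 0.47506725 = 16.62735375 ≈ 16.63.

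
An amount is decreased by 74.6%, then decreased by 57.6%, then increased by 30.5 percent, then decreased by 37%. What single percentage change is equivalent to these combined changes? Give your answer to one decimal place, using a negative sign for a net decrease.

A 74.6% decrease multiplies by 0.254.
Then a 57.6% decrease: 0.254 × 0.424 = 0.107696.
Then a 30.5% increase: 0.107696 × 1.305 = 0.14054328.
Then a 37% decrease: 0.14054328 × 0.63 = 0.0885422664.
Overall factor 0.0885422664, i.e. -91.1%.

-91.1%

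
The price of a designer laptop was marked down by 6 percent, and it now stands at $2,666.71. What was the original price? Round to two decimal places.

$2,836.93

The overall multiplier applied was 0.94.
So the original price was $2,666.71 ÷ 0.94 ≈ $2,836.93.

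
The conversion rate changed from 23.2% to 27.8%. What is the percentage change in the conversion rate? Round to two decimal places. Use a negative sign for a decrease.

The change is 27.8 − 23.2 = 4.6 percentage points.
Relative to the original 23.2%, that is 4.6 ÷ 23.2 ≈ 19.83%.

19.83%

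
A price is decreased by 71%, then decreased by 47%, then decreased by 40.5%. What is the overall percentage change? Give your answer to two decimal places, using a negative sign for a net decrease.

A 71% decrease multiplies by 0.29.
Then a 47% decrease: 0.29 × 0.53 = 0.1537.
Then a 40.5% decrease: 0.1537 × 0.595 = 0.0914515.
Overall factor 0.0914515, i.e. -90.85%.

-90.85%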